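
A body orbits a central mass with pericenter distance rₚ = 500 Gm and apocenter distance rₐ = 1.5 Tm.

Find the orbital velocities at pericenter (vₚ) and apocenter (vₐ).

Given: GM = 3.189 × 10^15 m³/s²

Convert to SI: rₚ = 500 Gm = 5e+11 m; rₐ = 1.5 Tm = 1.5e+12 m.
Use the vis-viva equation v² = GM(2/r − 1/a) with a = (rₚ + rₐ)/2 = (5e+11 + 1.5e+12)/2 = 1e+12 m.
vₚ = √(GM · (2/rₚ − 1/a)) = √(3.189e+15 · (2/5e+11 − 1/1e+12)) m/s ≈ 97.81 m/s = 97.81 m/s.
vₐ = √(GM · (2/rₐ − 1/a)) = √(3.189e+15 · (2/1.5e+12 − 1/1e+12)) m/s ≈ 32.6 m/s = 32.6 m/s.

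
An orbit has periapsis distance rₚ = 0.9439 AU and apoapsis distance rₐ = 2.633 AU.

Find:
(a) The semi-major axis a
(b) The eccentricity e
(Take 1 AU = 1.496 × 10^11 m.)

Convert to SI: rₚ = 0.9439 AU = 1.41207e+11 m; rₐ = 2.633 AU = 3.93897e+11 m.
(a) a = (rₚ + rₐ) / 2 = (1.41207e+11 + 3.93897e+11) / 2 ≈ 2.676e+11 m = 1.788 AU.
(b) e = (rₐ − rₚ) / (rₐ + rₚ) = (3.93897e+11 − 1.41207e+11) / (3.93897e+11 + 1.41207e+11) ≈ 0.4722.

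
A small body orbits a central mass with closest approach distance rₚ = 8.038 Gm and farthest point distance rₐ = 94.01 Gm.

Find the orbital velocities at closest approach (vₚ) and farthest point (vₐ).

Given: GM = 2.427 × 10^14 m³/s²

Convert to SI: rₚ = 8.038 Gm = 8.038e+09 m; rₐ = 94.01 Gm = 9.401e+10 m.
Use the vis-viva equation v² = GM(2/r − 1/a) with a = (rₚ + rₐ)/2 = (8.038e+09 + 9.401e+10)/2 = 5.1024e+10 m.
vₚ = √(GM · (2/rₚ − 1/a)) = √(2.427e+14 · (2/8.038e+09 − 1/5.1024e+10)) m/s ≈ 235.9 m/s = 235.9 m/s.
vₐ = √(GM · (2/rₐ − 1/a)) = √(2.427e+14 · (2/9.401e+10 − 1/5.1024e+10)) m/s ≈ 20.17 m/s = 20.17 m/s.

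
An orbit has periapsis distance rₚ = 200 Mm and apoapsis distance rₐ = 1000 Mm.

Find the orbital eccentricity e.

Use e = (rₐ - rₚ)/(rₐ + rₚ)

Convert to SI: rₚ = 200 Mm = 2e+08 m; rₐ = 1000 Mm = 1e+09 m.
e = (rₐ − rₚ) / (rₐ + rₚ).
e = (1e+09 − 2e+08) / (1e+09 + 2e+08) = 8e+08 / 1.2e+09 ≈ 0.6667.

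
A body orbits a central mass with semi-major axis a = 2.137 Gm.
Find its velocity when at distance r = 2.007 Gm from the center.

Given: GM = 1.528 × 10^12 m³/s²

Convert to SI: a = 2.137 Gm = 2.137e+09 m; r = 2.007 Gm = 2.007e+09 m.
Vis-viva: v = √(GM · (2/r − 1/a)).
2/r − 1/a = 2/2.007e+09 − 1/2.137e+09 = 5.28566e-10 m⁻¹.
v = √(1.528e+12 · 5.28566e-10) m/s ≈ 28.42 m/s = 28.42 m/s.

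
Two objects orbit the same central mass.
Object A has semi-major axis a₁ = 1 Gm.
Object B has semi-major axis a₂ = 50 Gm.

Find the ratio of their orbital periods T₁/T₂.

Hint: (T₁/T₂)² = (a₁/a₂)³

Convert to SI: a₁ = 1 Gm = 1e+09 m; a₂ = 50 Gm = 5e+10 m.
From Kepler's third law, (T₁/T₂)² = (a₁/a₂)³, so T₁/T₂ = (a₁/a₂)^(3/2).
a₁/a₂ = 1e+09 / 5e+10 = 0.02.
T₁/T₂ = (0.02)^(3/2) ≈ 0.002828.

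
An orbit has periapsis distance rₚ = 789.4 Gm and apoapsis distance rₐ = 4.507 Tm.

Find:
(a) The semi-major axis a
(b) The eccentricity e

Convert to SI: rₚ = 789.4 Gm = 7.894e+11 m; rₐ = 4.507 Tm = 4.507e+12 m.
(a) a = (rₚ + rₐ) / 2 = (7.894e+11 + 4.507e+12) / 2 ≈ 2.648e+12 m = 2.648 Tm.
(b) e = (rₐ − rₚ) / (rₐ + rₚ) = (4.507e+12 − 7.894e+11) / (4.507e+12 + 7.894e+11) ≈ 0.7019.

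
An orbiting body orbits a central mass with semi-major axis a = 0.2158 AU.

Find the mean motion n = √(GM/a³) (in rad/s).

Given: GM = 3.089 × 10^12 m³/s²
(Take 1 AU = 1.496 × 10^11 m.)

Convert to SI: a = 0.2158 AU = 3.22837e+10 m.
n = √(GM / a³).
n = √(3.089e+12 / (3.22837e+10)³) rad/s ≈ 3.03e-10 rad/s.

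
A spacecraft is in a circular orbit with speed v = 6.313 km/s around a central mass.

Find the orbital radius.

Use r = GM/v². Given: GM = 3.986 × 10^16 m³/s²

Convert to SI: v = 6.313 km/s = 6313 m/s.
For a circular orbit, v² = GM / r, so r = GM / v².
r = 3.986e+16 / (6313)² m ≈ 1e+09 m = 1 Gm.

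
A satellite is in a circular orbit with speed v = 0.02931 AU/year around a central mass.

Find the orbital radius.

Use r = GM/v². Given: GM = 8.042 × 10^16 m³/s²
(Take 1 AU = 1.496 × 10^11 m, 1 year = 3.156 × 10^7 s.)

Convert to SI: v = 0.02931 AU/year = 138.935 m/s.
For a circular orbit, v² = GM / r, so r = GM / v².
r = 8.042e+16 / (138.935)² m ≈ 4.166e+12 m = 27.85 AU.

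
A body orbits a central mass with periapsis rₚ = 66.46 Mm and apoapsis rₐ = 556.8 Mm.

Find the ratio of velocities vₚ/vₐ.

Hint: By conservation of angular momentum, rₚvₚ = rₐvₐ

Convert to SI: rₚ = 66.46 Mm = 6.646e+07 m; rₐ = 556.8 Mm = 5.568e+08 m.
Conservation of angular momentum gives rₚvₚ = rₐvₐ, so vₚ/vₐ = rₐ/rₚ.
vₚ/vₐ = 5.568e+08 / 6.646e+07 ≈ 8.378.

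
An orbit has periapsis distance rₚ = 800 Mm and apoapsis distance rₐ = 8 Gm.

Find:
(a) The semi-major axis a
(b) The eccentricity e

Convert to SI: rₚ = 800 Mm = 8e+08 m; rₐ = 8 Gm = 8e+09 m.
(a) a = (rₚ + rₐ) / 2 = (8e+08 + 8e+09) / 2 ≈ 4.4e+09 m = 4.4 Gm.
(b) e = (rₐ − rₚ) / (rₐ + rₚ) = (8e+09 − 8e+08) / (8e+09 + 8e+08) ≈ 0.8182.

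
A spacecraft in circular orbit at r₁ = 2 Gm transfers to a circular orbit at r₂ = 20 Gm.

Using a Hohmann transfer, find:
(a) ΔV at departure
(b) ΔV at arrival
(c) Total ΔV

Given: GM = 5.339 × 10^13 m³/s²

Convert to SI: r₁ = 2 Gm = 2e+09 m; r₂ = 20 Gm = 2e+10 m.
Transfer semi-major axis: a_t = (r₁ + r₂)/2 = (2e+09 + 2e+10)/2 = 1.1e+10 m.
Circular speeds: v₁ = √(GM/r₁) = 163.386 m/s, v₂ = √(GM/r₂) = 51.6672 m/s.
Transfer speeds (vis-viva v² = GM(2/r − 1/a_t)): v₁ᵗ = 220.31 m/s, v₂ᵗ = 22.031 m/s.
(a) ΔV₁ = |v₁ᵗ − v₁| ≈ 56.92 m/s = 56.92 m/s.
(b) ΔV₂ = |v₂ − v₂ᵗ| ≈ 29.64 m/s = 29.64 m/s.
(c) ΔV_total = ΔV₁ + ΔV₂ ≈ 86.56 m/s = 86.56 m/s.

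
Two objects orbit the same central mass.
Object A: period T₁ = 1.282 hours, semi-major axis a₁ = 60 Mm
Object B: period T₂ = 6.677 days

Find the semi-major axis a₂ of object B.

Convert to SI: T₁ = 1.282 hours = 4615.2 s; a₁ = 60 Mm = 6e+07 m; T₂ = 6.677 days = 576893 s.
Kepler's third law: (T₁/T₂)² = (a₁/a₂)³ ⇒ a₂ = a₁ · (T₂/T₁)^(2/3).
T₂/T₁ = 576893 / 4615.2 = 124.998.
a₂ = 6e+07 · (124.998)^(2/3) m ≈ 1.5e+09 m = 1.5 Gm.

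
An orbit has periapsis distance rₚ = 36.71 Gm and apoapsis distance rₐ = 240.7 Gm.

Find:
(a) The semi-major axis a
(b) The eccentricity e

Convert to SI: rₚ = 36.71 Gm = 3.671e+10 m; rₐ = 240.7 Gm = 2.407e+11 m.
(a) a = (rₚ + rₐ) / 2 = (3.671e+10 + 2.407e+11) / 2 ≈ 1.387e+11 m = 138.7 Gm.
(b) e = (rₐ − rₚ) / (rₐ + rₚ) = (2.407e+11 − 3.671e+10) / (2.407e+11 + 3.671e+10) ≈ 0.7353.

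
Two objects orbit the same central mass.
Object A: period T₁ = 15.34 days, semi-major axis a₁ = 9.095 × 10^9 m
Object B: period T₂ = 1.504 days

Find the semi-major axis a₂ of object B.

Convert to SI: T₁ = 15.34 days = 1.32538e+06 s; T₂ = 1.504 days = 129946 s.
Kepler's third law: (T₁/T₂)² = (a₁/a₂)³ ⇒ a₂ = a₁ · (T₂/T₁)^(2/3).
T₂/T₁ = 129946 / 1.32538e+06 = 0.0980443.
a₂ = 9.095e+09 · (0.0980443)^(2/3) m ≈ 1.934e+09 m = 1.934 × 10^9 m.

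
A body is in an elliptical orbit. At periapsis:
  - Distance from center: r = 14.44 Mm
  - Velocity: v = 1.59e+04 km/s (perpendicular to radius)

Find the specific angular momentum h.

Convert to SI: r = 14.44 Mm = 1.444e+07 m; v = 1.59e+04 km/s = 1.59e+07 m/s.
With v perpendicular to r, h = r · v.
h = 1.444e+07 · 1.59e+07 m²/s ≈ 2.296e+14 m²/s.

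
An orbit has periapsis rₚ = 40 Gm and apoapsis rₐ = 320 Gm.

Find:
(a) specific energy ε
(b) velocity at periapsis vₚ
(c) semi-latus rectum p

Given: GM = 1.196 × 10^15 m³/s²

Convert to SI: rₚ = 40 Gm = 4e+10 m; rₐ = 320 Gm = 3.2e+11 m.
(a) With a = (rₚ + rₐ)/2 = 1.8e+11 m, ε = −GM/(2a) = −1.196e+15/(2 · 1.8e+11) J/kg ≈ -3322 J/kg
(b) With a = (rₚ + rₐ)/2 = 1.8e+11 m, vₚ = √(GM (2/rₚ − 1/a)) = √(1.196e+15 · (2/4e+10 − 1/1.8e+11)) m/s ≈ 230.6 m/s
(c) From a = (rₚ + rₐ)/2 = 1.8e+11 m and e = (rₐ − rₚ)/(rₐ + rₚ) = 0.777778, p = a(1 − e²) = 1.8e+11 · (1 − (0.777778)²) ≈ 7.111e+10 m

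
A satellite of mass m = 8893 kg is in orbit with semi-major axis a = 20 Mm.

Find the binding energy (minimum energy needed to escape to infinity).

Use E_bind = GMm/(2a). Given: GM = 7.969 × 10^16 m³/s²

Convert to SI: a = 20 Mm = 2e+07 m.
Total orbital energy is E = −GMm/(2a); binding energy is E_bind = −E = GMm/(2a).
E_bind = 7.969e+16 · 8893 / (2 · 2e+07) J ≈ 1.772e+13 J = 17.72 TJ.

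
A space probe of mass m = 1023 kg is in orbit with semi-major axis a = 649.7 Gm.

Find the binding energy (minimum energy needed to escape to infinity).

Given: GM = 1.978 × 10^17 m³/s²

Convert to SI: a = 649.7 Gm = 6.497e+11 m.
Total orbital energy is E = −GMm/(2a); binding energy is E_bind = −E = GMm/(2a).
E_bind = 1.978e+17 · 1023 / (2 · 6.497e+11) J ≈ 1.557e+08 J = 155.7 MJ.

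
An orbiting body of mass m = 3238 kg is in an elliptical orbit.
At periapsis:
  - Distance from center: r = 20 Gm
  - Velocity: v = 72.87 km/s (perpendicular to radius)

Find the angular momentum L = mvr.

Convert to SI: r = 20 Gm = 2e+10 m; v = 72.87 km/s = 72870 m/s.
Since v is perpendicular to r, L = m · v · r.
L = 3238 · 72870 · 2e+10 kg·m²/s ≈ 4.719e+18 kg·m²/s.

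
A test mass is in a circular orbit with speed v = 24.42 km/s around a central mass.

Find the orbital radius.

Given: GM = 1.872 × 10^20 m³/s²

Convert to SI: v = 24.42 km/s = 24420 m/s.
For a circular orbit, v² = GM / r, so r = GM / v².
r = 1.872e+20 / (24420)² m ≈ 3.139e+11 m = 313.9 Gm.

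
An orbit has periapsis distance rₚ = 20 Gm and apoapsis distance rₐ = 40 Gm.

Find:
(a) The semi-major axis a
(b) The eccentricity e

Convert to SI: rₚ = 20 Gm = 2e+10 m; rₐ = 40 Gm = 4e+10 m.
(a) a = (rₚ + rₐ) / 2 = (2e+10 + 4e+10) / 2 ≈ 3e+10 m = 30 Gm.
(b) e = (rₐ − rₚ) / (rₐ + rₚ) = (4e+10 − 2e+10) / (4e+10 + 2e+10) ≈ 0.3333.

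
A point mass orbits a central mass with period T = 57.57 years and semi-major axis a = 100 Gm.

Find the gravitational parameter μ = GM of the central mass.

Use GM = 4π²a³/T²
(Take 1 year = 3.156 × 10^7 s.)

Convert to SI: T = 57.57 years = 1.81691e+09 s; a = 100 Gm = 1e+11 m.
GM = 4π² · a³ / T².
GM = 4π² · (1e+11)³ / (1.81691e+09)² m³/s² ≈ 1.196e+16 m³/s² = 1.196 × 10^16 m³/s².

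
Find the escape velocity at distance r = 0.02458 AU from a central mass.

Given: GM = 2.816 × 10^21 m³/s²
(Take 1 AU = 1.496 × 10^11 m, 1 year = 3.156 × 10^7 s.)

Convert to SI: r = 0.02458 AU = 3.67717e+09 m.
Escape velocity comes from setting total energy to zero: ½v² − GM/r = 0 ⇒ v_esc = √(2GM / r).
v_esc = √(2 · 2.816e+21 / 3.67717e+09) m/s ≈ 1.238e+06 m/s = 261.1 AU/year.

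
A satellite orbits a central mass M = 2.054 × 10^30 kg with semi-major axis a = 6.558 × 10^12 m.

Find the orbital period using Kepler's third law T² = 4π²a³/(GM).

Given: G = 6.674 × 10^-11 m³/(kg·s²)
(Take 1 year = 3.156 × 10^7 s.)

GM = G · M = 6.674e-11 · 2.054e+30 = 1.37084e+20 m³/s².
Kepler's third law: T = 2π √(a³ / GM).
Substituting a = 6.558e+12 m and GM = 1.37084e+20 m³/s²:
T = 2π √((6.558e+12)³ / 1.37084e+20) s
T ≈ 9.012e+09 s = 285.6 years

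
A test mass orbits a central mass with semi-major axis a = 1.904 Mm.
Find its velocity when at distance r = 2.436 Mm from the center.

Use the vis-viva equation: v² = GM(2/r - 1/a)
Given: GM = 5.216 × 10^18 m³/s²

Convert to SI: a = 1.904 Mm = 1.904e+06 m; r = 2.436 Mm = 2.436e+06 m.
Vis-viva: v = √(GM · (2/r − 1/a)).
2/r − 1/a = 2/2.436e+06 − 1/1.904e+06 = 2.95808e-07 m⁻¹.
v = √(5.216e+18 · 2.95808e-07) m/s ≈ 1.242e+06 m/s = 1242 km/s.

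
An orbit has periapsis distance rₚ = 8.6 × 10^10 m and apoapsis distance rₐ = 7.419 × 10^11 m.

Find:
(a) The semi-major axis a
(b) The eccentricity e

(a) a = (rₚ + rₐ) / 2 = (8.6e+10 + 7.419e+11) / 2 ≈ 4.14e+11 m = 4.139 × 10^11 m.
(b) e = (rₐ − rₚ) / (rₐ + rₚ) = (7.419e+11 − 8.6e+10) / (7.419e+11 + 8.6e+10) ≈ 0.7922.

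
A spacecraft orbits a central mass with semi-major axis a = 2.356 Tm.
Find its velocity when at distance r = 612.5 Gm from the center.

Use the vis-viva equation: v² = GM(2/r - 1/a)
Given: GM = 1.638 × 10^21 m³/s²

Convert to SI: a = 2.356 Tm = 2.356e+12 m; r = 612.5 Gm = 6.125e+11 m.
Vis-viva: v = √(GM · (2/r − 1/a)).
2/r − 1/a = 2/6.125e+11 − 1/2.356e+12 = 2.84086e-12 m⁻¹.
v = √(1.638e+21 · 2.84086e-12) m/s ≈ 6.822e+04 m/s = 68.22 km/s.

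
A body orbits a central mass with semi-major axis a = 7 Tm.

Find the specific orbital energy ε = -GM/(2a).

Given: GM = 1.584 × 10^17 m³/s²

Convert to SI: a = 7 Tm = 7e+12 m.
ε = −GM / (2a).
ε = −1.584e+17 / (2 · 7e+12) J/kg ≈ -1.131e+04 J/kg = -11.31 kJ/kg.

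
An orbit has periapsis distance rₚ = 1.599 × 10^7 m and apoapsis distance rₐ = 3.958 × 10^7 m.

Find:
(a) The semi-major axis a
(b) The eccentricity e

(a) a = (rₚ + rₐ) / 2 = (1.599e+07 + 3.958e+07) / 2 ≈ 2.778e+07 m = 2.779 × 10^7 m.
(b) e = (rₐ − rₚ) / (rₐ + rₚ) = (3.958e+07 − 1.599e+07) / (3.958e+07 + 1.599e+07) ≈ 0.4245.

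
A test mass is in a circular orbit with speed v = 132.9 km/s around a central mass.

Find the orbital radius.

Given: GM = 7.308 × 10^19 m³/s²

Convert to SI: v = 132.9 km/s = 132900 m/s.
For a circular orbit, v² = GM / r, so r = GM / v².
r = 7.308e+19 / (132900)² m ≈ 4.138e+09 m = 4.138 Gm.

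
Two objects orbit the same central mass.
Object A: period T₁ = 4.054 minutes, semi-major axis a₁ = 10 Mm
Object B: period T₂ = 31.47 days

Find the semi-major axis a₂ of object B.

Convert to SI: T₁ = 4.054 minutes = 243.24 s; a₁ = 10 Mm = 1e+07 m; T₂ = 31.47 days = 2.71901e+06 s.
Kepler's third law: (T₁/T₂)² = (a₁/a₂)³ ⇒ a₂ = a₁ · (T₂/T₁)^(2/3).
T₂/T₁ = 2.71901e+06 / 243.24 = 11178.3.
a₂ = 1e+07 · (11178.3)^(2/3) m ≈ 4.999e+09 m = 4.999 Gm.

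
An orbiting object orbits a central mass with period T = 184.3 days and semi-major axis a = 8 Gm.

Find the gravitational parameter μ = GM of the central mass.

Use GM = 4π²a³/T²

Convert to SI: T = 184.3 days = 1.59235e+07 s; a = 8 Gm = 8e+09 m.
GM = 4π² · a³ / T².
GM = 4π² · (8e+09)³ / (1.59235e+07)² m³/s² ≈ 7.972e+16 m³/s² = 7.972 × 10^16 m³/s².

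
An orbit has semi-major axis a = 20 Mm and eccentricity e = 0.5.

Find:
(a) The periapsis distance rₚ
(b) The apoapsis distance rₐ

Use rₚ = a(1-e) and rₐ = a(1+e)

Convert to SI: a = 20 Mm = 2e+07 m.
(a) rₚ = a(1 − e) = 2e+07 · (1 − 0.5) = 2e+07 · 0.5 ≈ 1e+07 m = 10 Mm.
(b) rₐ = a(1 + e) = 2e+07 · (1 + 0.5) = 2e+07 · 1.5 ≈ 3e+07 m = 30 Mm.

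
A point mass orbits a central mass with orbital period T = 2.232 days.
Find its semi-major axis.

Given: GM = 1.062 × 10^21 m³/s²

Convert to SI: T = 2.232 days = 192845 s.
Invert Kepler's third law: a = (GM · T² / (4π²))^(1/3).
Substituting T = 192845 s and GM = 1.062e+21 m³/s²:
a = (1.062e+21 · (192845)² / (4π²))^(1/3) m
a ≈ 1e+10 m = 10 Gm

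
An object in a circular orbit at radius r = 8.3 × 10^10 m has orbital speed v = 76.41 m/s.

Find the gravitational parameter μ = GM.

For a circular orbit v² = GM/r, so GM = v² · r.
GM = (76.41)² · 8.3e+10 m³/s² ≈ 4.846e+14 m³/s² = 4.846 × 10^14 m³/s².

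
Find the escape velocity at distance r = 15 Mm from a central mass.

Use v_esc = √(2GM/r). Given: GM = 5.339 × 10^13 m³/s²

Convert to SI: r = 15 Mm = 1.5e+07 m.
Escape velocity comes from setting total energy to zero: ½v² − GM/r = 0 ⇒ v_esc = √(2GM / r).
v_esc = √(2 · 5.339e+13 / 1.5e+07) m/s ≈ 2668 m/s = 2.668 km/s.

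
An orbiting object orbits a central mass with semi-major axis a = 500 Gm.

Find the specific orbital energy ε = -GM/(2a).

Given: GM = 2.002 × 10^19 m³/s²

Convert to SI: a = 500 Gm = 5e+11 m.
ε = −GM / (2a).
ε = −2.002e+19 / (2 · 5e+11) J/kg ≈ -2.002e+07 J/kg = -20.02 MJ/kg.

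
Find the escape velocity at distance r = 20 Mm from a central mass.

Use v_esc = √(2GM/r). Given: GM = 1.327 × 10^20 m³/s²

Convert to SI: r = 20 Mm = 2e+07 m.
Escape velocity comes from setting total energy to zero: ½v² − GM/r = 0 ⇒ v_esc = √(2GM / r).
v_esc = √(2 · 1.327e+20 / 2e+07) m/s ≈ 3.643e+06 m/s = 3643 km/s.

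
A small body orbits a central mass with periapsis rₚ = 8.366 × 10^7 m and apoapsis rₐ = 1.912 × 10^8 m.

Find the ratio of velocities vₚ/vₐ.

Conservation of angular momentum gives rₚvₚ = rₐvₐ, so vₚ/vₐ = rₐ/rₚ.
vₚ/vₐ = 1.912e+08 / 8.366e+07 ≈ 2.285.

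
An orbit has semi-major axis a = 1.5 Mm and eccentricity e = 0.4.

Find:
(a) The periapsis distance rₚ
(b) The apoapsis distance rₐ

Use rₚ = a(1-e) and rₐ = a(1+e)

Convert to SI: a = 1.5 Mm = 1.5e+06 m.
(a) rₚ = a(1 − e) = 1.5e+06 · (1 − 0.4) = 1.5e+06 · 0.6 ≈ 9e+05 m = 900 km.
(b) rₐ = a(1 + e) = 1.5e+06 · (1 + 0.4) = 1.5e+06 · 1.4 ≈ 2.1e+06 m = 2.1 Mm.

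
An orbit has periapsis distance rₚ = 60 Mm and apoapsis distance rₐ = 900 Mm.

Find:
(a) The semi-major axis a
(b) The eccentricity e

Convert to SI: rₚ = 60 Mm = 6e+07 m; rₐ = 900 Mm = 9e+08 m.
(a) a = (rₚ + rₐ) / 2 = (6e+07 + 9e+08) / 2 ≈ 4.8e+08 m = 480 Mm.
(b) e = (rₐ − rₚ) / (rₐ + rₚ) = (9e+08 − 6e+07) / (9e+08 + 6e+07) ≈ 0.875.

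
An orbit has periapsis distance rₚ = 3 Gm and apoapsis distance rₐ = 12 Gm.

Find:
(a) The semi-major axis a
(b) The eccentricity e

Convert to SI: rₚ = 3 Gm = 3e+09 m; rₐ = 12 Gm = 1.2e+10 m.
(a) a = (rₚ + rₐ) / 2 = (3e+09 + 1.2e+10) / 2 ≈ 7.5e+09 m = 7.5 Gm.
(b) e = (rₐ − rₚ) / (rₐ + rₚ) = (1.2e+10 − 3e+09) / (1.2e+10 + 3e+09) ≈ 0.6.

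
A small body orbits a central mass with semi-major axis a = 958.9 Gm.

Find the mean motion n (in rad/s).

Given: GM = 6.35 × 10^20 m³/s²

Convert to SI: a = 958.9 Gm = 9.589e+11 m.
n = √(GM / a³).
n = √(6.35e+20 / (9.589e+11)³) rad/s ≈ 2.684e-08 rad/s.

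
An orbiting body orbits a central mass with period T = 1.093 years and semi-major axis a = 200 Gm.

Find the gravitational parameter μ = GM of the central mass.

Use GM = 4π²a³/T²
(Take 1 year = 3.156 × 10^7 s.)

Convert to SI: T = 1.093 years = 3.44951e+07 s; a = 200 Gm = 2e+11 m.
GM = 4π² · a³ / T².
GM = 4π² · (2e+11)³ / (3.44951e+07)² m³/s² ≈ 2.654e+20 m³/s² = 2.654 × 10^20 m³/s².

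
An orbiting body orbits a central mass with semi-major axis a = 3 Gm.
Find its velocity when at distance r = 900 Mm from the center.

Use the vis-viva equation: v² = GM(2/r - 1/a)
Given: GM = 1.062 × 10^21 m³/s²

Convert to SI: a = 3 Gm = 3e+09 m; r = 900 Mm = 9e+08 m.
Vis-viva: v = √(GM · (2/r − 1/a)).
2/r − 1/a = 2/9e+08 − 1/3e+09 = 1.88889e-09 m⁻¹.
v = √(1.062e+21 · 1.88889e-09) m/s ≈ 1.416e+06 m/s = 1416 km/s.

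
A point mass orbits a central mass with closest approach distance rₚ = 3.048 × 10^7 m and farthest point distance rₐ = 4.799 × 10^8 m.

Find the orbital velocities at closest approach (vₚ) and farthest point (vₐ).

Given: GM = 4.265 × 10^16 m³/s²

Use the vis-viva equation v² = GM(2/r − 1/a) with a = (rₚ + rₐ)/2 = (3.048e+07 + 4.799e+08)/2 = 2.5519e+08 m.
vₚ = √(GM · (2/rₚ − 1/a)) = √(4.265e+16 · (2/3.048e+07 − 1/2.5519e+08)) m/s ≈ 5.13e+04 m/s = 51.3 km/s.
vₐ = √(GM · (2/rₐ − 1/a)) = √(4.265e+16 · (2/4.799e+08 − 1/2.5519e+08)) m/s ≈ 3258 m/s = 3.258 km/s.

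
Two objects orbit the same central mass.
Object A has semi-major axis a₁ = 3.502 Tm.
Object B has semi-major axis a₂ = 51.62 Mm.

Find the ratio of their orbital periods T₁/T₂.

Convert to SI: a₁ = 3.502 Tm = 3.502e+12 m; a₂ = 51.62 Mm = 5.162e+07 m.
From Kepler's third law, (T₁/T₂)² = (a₁/a₂)³, so T₁/T₂ = (a₁/a₂)^(3/2).
a₁/a₂ = 3.502e+12 / 5.162e+07 = 67841.9.
T₁/T₂ = (67841.9)^(3/2) ≈ 1.767e+07.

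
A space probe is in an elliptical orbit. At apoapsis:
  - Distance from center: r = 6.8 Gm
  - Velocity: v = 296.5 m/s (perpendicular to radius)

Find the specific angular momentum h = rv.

Convert to SI: r = 6.8 Gm = 6.8e+09 m.
With v perpendicular to r, h = r · v.
h = 6.8e+09 · 296.5 m²/s ≈ 2.016e+12 m²/s.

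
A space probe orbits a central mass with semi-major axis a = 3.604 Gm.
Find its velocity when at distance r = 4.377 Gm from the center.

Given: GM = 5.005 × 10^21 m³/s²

Convert to SI: a = 3.604 Gm = 3.604e+09 m; r = 4.377 Gm = 4.377e+09 m.
Vis-viva: v = √(GM · (2/r − 1/a)).
2/r − 1/a = 2/4.377e+09 − 1/3.604e+09 = 1.79464e-10 m⁻¹.
v = √(5.005e+21 · 1.79464e-10) m/s ≈ 9.477e+05 m/s = 947.7 km/s.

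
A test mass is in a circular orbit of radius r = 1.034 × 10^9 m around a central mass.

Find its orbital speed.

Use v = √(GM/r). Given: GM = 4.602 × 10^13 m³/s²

For a circular orbit, gravity supplies the centripetal force, so v = √(GM / r).
v = √(4.602e+13 / 1.034e+09) m/s ≈ 211 m/s = 211 m/s.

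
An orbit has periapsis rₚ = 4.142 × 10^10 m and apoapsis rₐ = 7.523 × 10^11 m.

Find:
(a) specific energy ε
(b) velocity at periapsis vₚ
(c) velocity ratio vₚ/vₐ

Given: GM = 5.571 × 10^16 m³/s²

(a) With a = (rₚ + rₐ)/2 = 3.9686e+11 m, ε = −GM/(2a) = −5.571e+16/(2 · 3.9686e+11) J/kg ≈ -7.019e+04 J/kg
(b) With a = (rₚ + rₐ)/2 = 3.9686e+11 m, vₚ = √(GM (2/rₚ − 1/a)) = √(5.571e+16 · (2/4.142e+10 − 1/3.9686e+11)) m/s ≈ 1597 m/s
(c) Conservation of angular momentum (rₚvₚ = rₐvₐ) gives vₚ/vₐ = rₐ/rₚ = 7.523e+11/4.142e+10 ≈ 18.16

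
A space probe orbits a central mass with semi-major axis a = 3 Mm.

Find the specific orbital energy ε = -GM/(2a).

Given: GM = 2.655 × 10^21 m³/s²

Convert to SI: a = 3 Mm = 3e+06 m.
ε = −GM / (2a).
ε = −2.655e+21 / (2 · 3e+06) J/kg ≈ -4.425e+14 J/kg = -4.425e+05 GJ/kg.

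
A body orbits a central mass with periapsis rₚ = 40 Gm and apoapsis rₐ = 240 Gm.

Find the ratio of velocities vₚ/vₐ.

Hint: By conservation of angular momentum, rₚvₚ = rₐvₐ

Convert to SI: rₚ = 40 Gm = 4e+10 m; rₐ = 240 Gm = 2.4e+11 m.
Conservation of angular momentum gives rₚvₚ = rₐvₐ, so vₚ/vₐ = rₐ/rₚ.
vₚ/vₐ = 2.4e+11 / 4e+10 ≈ 6.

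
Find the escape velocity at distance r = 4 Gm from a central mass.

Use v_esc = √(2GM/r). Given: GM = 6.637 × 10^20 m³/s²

Convert to SI: r = 4 Gm = 4e+09 m.
Escape velocity comes from setting total energy to zero: ½v² − GM/r = 0 ⇒ v_esc = √(2GM / r).
v_esc = √(2 · 6.637e+20 / 4e+09) m/s ≈ 5.761e+05 m/s = 576.1 km/s.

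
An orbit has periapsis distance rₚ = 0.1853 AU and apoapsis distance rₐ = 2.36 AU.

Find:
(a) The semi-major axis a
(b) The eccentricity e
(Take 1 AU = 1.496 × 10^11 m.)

Convert to SI: rₚ = 0.1853 AU = 2.77209e+10 m; rₐ = 2.36 AU = 3.53056e+11 m.
(a) a = (rₚ + rₐ) / 2 = (2.77209e+10 + 3.53056e+11) / 2 ≈ 1.904e+11 m = 1.273 AU.
(b) e = (rₐ − rₚ) / (rₐ + rₚ) = (3.53056e+11 − 2.77209e+10) / (3.53056e+11 + 2.77209e+10) ≈ 0.8544.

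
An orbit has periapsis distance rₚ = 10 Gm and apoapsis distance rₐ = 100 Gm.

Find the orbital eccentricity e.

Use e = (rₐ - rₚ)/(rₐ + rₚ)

Convert to SI: rₚ = 10 Gm = 1e+10 m; rₐ = 100 Gm = 1e+11 m.
e = (rₐ − rₚ) / (rₐ + rₚ).
e = (1e+11 − 1e+10) / (1e+11 + 1e+10) = 9e+10 / 1.1e+11 ≈ 0.8182.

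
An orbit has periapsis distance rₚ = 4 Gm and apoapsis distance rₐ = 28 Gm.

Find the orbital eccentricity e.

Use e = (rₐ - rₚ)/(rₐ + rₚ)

Convert to SI: rₚ = 4 Gm = 4e+09 m; rₐ = 28 Gm = 2.8e+10 m.
e = (rₐ − rₚ) / (rₐ + rₚ).
e = (2.8e+10 − 4e+09) / (2.8e+10 + 4e+09) = 2.4e+10 / 3.2e+10 ≈ 0.75.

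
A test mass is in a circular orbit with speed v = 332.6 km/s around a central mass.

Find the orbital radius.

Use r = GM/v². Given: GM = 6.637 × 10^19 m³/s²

Convert to SI: v = 332.6 km/s = 332600 m/s.
For a circular orbit, v² = GM / r, so r = GM / v².
r = 6.637e+19 / (332600)² m ≈ 6e+08 m = 600 Mm.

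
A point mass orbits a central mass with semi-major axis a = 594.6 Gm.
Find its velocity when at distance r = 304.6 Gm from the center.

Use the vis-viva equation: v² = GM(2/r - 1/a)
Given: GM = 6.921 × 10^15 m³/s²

Convert to SI: a = 594.6 Gm = 5.946e+11 m; r = 304.6 Gm = 3.046e+11 m.
Vis-viva: v = √(GM · (2/r − 1/a)).
2/r − 1/a = 2/3.046e+11 − 1/5.946e+11 = 4.88419e-12 m⁻¹.
v = √(6.921e+15 · 4.88419e-12) m/s ≈ 183.9 m/s = 183.9 m/s.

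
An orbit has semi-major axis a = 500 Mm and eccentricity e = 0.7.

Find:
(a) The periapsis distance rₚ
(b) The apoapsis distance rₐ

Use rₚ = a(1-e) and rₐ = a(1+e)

Convert to SI: a = 500 Mm = 5e+08 m.
(a) rₚ = a(1 − e) = 5e+08 · (1 − 0.7) = 5e+08 · 0.3 ≈ 1.5e+08 m = 150 Mm.
(b) rₐ = a(1 + e) = 5e+08 · (1 + 0.7) = 5e+08 · 1.7 ≈ 8.5e+08 m = 850 Mm.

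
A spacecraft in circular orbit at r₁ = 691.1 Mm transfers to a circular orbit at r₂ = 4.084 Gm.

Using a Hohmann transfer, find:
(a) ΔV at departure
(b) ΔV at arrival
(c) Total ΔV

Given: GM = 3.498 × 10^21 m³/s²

Convert to SI: r₁ = 691.1 Mm = 6.911e+08 m; r₂ = 4.084 Gm = 4.084e+09 m.
Transfer semi-major axis: a_t = (r₁ + r₂)/2 = (6.911e+08 + 4.084e+09)/2 = 2.38755e+09 m.
Circular speeds: v₁ = √(GM/r₁) = 2.24978e+06 m/s, v₂ = √(GM/r₂) = 925480 m/s.
Transfer speeds (vis-viva v² = GM(2/r − 1/a_t)): v₁ᵗ = 2.94243e+06 m/s, v₂ᵗ = 497922 m/s.
(a) ΔV₁ = |v₁ᵗ − v₁| ≈ 6.927e+05 m/s = 692.7 km/s.
(b) ΔV₂ = |v₂ − v₂ᵗ| ≈ 4.276e+05 m/s = 427.6 km/s.
(c) ΔV_total = ΔV₁ + ΔV₂ ≈ 1.12e+06 m/s = 1120 km/s.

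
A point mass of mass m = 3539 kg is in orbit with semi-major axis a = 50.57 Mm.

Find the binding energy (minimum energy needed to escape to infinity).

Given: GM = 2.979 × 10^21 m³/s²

Convert to SI: a = 50.57 Mm = 5.057e+07 m.
Total orbital energy is E = −GMm/(2a); binding energy is E_bind = −E = GMm/(2a).
E_bind = 2.979e+21 · 3539 / (2 · 5.057e+07) J ≈ 1.042e+17 J = 104.2 PJ.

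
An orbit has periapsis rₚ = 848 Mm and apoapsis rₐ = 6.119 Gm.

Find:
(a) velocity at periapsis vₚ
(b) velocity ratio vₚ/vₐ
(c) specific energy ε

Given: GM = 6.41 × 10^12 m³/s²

Convert to SI: rₚ = 848 Mm = 8.48e+08 m; rₐ = 6.119 Gm = 6.119e+09 m.
(a) With a = (rₚ + rₐ)/2 = 3.4835e+09 m, vₚ = √(GM (2/rₚ − 1/a)) = √(6.41e+12 · (2/8.48e+08 − 1/3.4835e+09)) m/s ≈ 115.2 m/s
(b) Conservation of angular momentum (rₚvₚ = rₐvₐ) gives vₚ/vₐ = rₐ/rₚ = 6.119e+09/8.48e+08 ≈ 7.216
(c) With a = (rₚ + rₐ)/2 = 3.4835e+09 m, ε = −GM/(2a) = −6.41e+12/(2 · 3.4835e+09) J/kg ≈ -920.1 J/kg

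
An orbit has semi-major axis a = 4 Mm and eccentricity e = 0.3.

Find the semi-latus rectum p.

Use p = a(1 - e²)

Convert to SI: a = 4 Mm = 4e+06 m.
p = a (1 − e²).
p = 4e+06 · (1 − (0.3)²) = 4e+06 · 0.91 ≈ 3.64e+06 m = 3.64 Mm.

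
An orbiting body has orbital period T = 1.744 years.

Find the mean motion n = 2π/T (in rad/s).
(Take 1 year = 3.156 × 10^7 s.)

Convert to SI: T = 1.744 years = 5.50406e+07 s.
n = 2π / T.
n = 2π / 5.50406e+07 s ≈ 1.142e-07 rad/s.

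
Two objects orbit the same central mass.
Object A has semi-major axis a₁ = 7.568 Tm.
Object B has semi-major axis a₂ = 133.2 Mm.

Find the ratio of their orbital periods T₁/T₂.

Convert to SI: a₁ = 7.568 Tm = 7.568e+12 m; a₂ = 133.2 Mm = 1.332e+08 m.
From Kepler's third law, (T₁/T₂)² = (a₁/a₂)³, so T₁/T₂ = (a₁/a₂)^(3/2).
a₁/a₂ = 7.568e+12 / 1.332e+08 = 56816.8.
T₁/T₂ = (56816.8)^(3/2) ≈ 1.354e+07.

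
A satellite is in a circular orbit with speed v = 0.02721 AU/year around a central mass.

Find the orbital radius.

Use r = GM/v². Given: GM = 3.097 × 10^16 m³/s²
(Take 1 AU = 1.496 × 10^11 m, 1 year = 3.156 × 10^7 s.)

Convert to SI: v = 0.02721 AU/year = 128.98 m/s.
For a circular orbit, v² = GM / r, so r = GM / v².
r = 3.097e+16 / (128.98)² m ≈ 1.862e+12 m = 12.44 AU.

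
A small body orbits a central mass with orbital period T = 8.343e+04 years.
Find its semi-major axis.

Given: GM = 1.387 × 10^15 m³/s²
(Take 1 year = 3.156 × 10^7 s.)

Convert to SI: T = 8.343e+04 years = 2.63305e+12 s.
Invert Kepler's third law: a = (GM · T² / (4π²))^(1/3).
Substituting T = 2.63305e+12 s and GM = 1.387e+15 m³/s²:
a = (1.387e+15 · (2.63305e+12)² / (4π²))^(1/3) m
a ≈ 6.245e+12 m = 6.245 × 10^12 m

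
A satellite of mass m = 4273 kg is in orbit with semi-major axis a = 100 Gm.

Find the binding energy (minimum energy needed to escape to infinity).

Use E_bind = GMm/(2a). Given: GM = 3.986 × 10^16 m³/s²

Convert to SI: a = 100 Gm = 1e+11 m.
Total orbital energy is E = −GMm/(2a); binding energy is E_bind = −E = GMm/(2a).
E_bind = 3.986e+16 · 4273 / (2 · 1e+11) J ≈ 8.516e+08 J = 851.6 MJ.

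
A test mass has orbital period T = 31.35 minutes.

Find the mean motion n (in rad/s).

Convert to SI: T = 31.35 minutes = 1881 s.
n = 2π / T.
n = 2π / 1881 s ≈ 0.00334 rad/s.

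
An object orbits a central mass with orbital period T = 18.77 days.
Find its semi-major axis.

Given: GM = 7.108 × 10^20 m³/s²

Convert to SI: T = 18.77 days = 1.62173e+06 s.
Invert Kepler's third law: a = (GM · T² / (4π²))^(1/3).
Substituting T = 1.62173e+06 s and GM = 7.108e+20 m³/s²:
a = (7.108e+20 · (1.62173e+06)² / (4π²))^(1/3) m
a ≈ 3.618e+10 m = 36.18 Gm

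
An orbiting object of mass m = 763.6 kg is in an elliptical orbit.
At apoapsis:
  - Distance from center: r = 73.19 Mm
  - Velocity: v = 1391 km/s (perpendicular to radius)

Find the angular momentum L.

Convert to SI: r = 73.19 Mm = 7.319e+07 m; v = 1391 km/s = 1.391e+06 m/s.
Since v is perpendicular to r, L = m · v · r.
L = 763.6 · 1.391e+06 · 7.319e+07 kg·m²/s ≈ 7.774e+16 kg·m²/s.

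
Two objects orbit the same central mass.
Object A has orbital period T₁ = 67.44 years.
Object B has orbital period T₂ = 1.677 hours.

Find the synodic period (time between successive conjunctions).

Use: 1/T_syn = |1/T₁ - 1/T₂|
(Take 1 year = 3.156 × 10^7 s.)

Convert to SI: T₁ = 67.44 years = 2.12841e+09 s; T₂ = 1.677 hours = 6037.2 s.
T_syn = |T₁ · T₂ / (T₁ − T₂)|.
T_syn = |2.12841e+09 · 6037.2 / (2.12841e+09 − 6037.2)| s ≈ 6037 s = 1.677 hours.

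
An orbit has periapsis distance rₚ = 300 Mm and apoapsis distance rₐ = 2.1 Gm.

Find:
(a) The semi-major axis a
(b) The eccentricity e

Convert to SI: rₚ = 300 Mm = 3e+08 m; rₐ = 2.1 Gm = 2.1e+09 m.
(a) a = (rₚ + rₐ) / 2 = (3e+08 + 2.1e+09) / 2 ≈ 1.2e+09 m = 1.2 Gm.
(b) e = (rₐ − rₚ) / (rₐ + rₚ) = (2.1e+09 − 3e+08) / (2.1e+09 + 3e+08) ≈ 0.75.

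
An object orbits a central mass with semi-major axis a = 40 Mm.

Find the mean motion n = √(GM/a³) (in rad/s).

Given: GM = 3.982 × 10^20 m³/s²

Convert to SI: a = 40 Mm = 4e+07 m.
n = √(GM / a³).
n = √(3.982e+20 / (4e+07)³) rad/s ≈ 0.07888 rad/s.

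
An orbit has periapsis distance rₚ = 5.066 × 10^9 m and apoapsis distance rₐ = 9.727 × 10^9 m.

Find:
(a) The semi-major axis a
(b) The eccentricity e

(a) a = (rₚ + rₐ) / 2 = (5.066e+09 + 9.727e+09) / 2 ≈ 7.396e+09 m = 7.396 × 10^9 m.
(b) e = (rₐ − rₚ) / (rₐ + rₚ) = (9.727e+09 − 5.066e+09) / (9.727e+09 + 5.066e+09) ≈ 0.3151.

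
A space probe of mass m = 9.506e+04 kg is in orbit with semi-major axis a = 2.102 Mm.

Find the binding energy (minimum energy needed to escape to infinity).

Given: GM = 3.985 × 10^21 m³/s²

Convert to SI: a = 2.102 Mm = 2.102e+06 m.
Total orbital energy is E = −GMm/(2a); binding energy is E_bind = −E = GMm/(2a).
E_bind = 3.985e+21 · 9.506e+04 / (2 · 2.102e+06) J ≈ 9.011e+19 J = 90.11 EJ.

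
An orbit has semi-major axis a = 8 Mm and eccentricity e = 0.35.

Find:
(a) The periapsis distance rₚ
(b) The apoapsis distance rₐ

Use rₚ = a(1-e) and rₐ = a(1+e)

Convert to SI: a = 8 Mm = 8e+06 m.
(a) rₚ = a(1 − e) = 8e+06 · (1 − 0.35) = 8e+06 · 0.65 ≈ 5.2e+06 m = 5.2 Mm.
(b) rₐ = a(1 + e) = 8e+06 · (1 + 0.35) = 8e+06 · 1.35 ≈ 1.08e+07 m = 10.8 Mm.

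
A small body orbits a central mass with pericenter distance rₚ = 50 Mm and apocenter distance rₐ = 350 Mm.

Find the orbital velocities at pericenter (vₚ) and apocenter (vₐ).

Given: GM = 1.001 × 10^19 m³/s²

Convert to SI: rₚ = 50 Mm = 5e+07 m; rₐ = 350 Mm = 3.5e+08 m.
Use the vis-viva equation v² = GM(2/r − 1/a) with a = (rₚ + rₐ)/2 = (5e+07 + 3.5e+08)/2 = 2e+08 m.
vₚ = √(GM · (2/rₚ − 1/a)) = √(1.001e+19 · (2/5e+07 − 1/2e+08)) m/s ≈ 5.919e+05 m/s = 591.9 km/s.
vₐ = √(GM · (2/rₐ − 1/a)) = √(1.001e+19 · (2/3.5e+08 − 1/2e+08)) m/s ≈ 8.456e+04 m/s = 84.56 km/s.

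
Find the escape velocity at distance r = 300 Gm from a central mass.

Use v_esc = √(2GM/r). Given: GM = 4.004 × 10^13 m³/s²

Convert to SI: r = 300 Gm = 3e+11 m.
Escape velocity comes from setting total energy to zero: ½v² − GM/r = 0 ⇒ v_esc = √(2GM / r).
v_esc = √(2 · 4.004e+13 / 3e+11) m/s ≈ 16.34 m/s = 16.34 m/s.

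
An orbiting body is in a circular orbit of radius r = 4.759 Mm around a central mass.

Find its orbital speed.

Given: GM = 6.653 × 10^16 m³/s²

Convert to SI: r = 4.759 Mm = 4.759e+06 m.
For a circular orbit, gravity supplies the centripetal force, so v = √(GM / r).
v = √(6.653e+16 / 4.759e+06) m/s ≈ 1.182e+05 m/s = 118.2 km/s.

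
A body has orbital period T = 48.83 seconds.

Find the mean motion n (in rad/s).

n = 2π / T.
n = 2π / 48.83 s ≈ 0.1287 rad/s.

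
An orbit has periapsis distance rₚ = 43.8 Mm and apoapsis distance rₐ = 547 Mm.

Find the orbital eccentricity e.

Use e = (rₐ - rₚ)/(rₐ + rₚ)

Convert to SI: rₚ = 43.8 Mm = 4.38e+07 m; rₐ = 547 Mm = 5.47e+08 m.
e = (rₐ − rₚ) / (rₐ + rₚ).
e = (5.47e+08 − 4.38e+07) / (5.47e+08 + 4.38e+07) = 5.032e+08 / 5.908e+08 ≈ 0.8517.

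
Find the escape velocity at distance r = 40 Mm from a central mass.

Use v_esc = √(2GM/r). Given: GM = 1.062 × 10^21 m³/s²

Convert to SI: r = 40 Mm = 4e+07 m.
Escape velocity comes from setting total energy to zero: ½v² − GM/r = 0 ⇒ v_esc = √(2GM / r).
v_esc = √(2 · 1.062e+21 / 4e+07) m/s ≈ 7.287e+06 m/s = 7287 km/s.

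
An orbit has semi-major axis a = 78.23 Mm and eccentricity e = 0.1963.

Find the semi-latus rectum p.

Convert to SI: a = 78.23 Mm = 7.823e+07 m.
p = a (1 − e²).
p = 7.823e+07 · (1 − (0.1963)²) = 7.823e+07 · 0.961466 ≈ 7.522e+07 m = 75.22 Mm.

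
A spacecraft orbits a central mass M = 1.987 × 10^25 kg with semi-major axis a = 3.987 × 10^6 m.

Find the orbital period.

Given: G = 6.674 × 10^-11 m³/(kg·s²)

GM = G · M = 6.674e-11 · 1.987e+25 = 1.32612e+15 m³/s².
Kepler's third law: T = 2π √(a³ / GM).
Substituting a = 3.987e+06 m and GM = 1.32612e+15 m³/s²:
T = 2π √((3.987e+06)³ / 1.32612e+15) s
T ≈ 1374 s = 22.89 minutes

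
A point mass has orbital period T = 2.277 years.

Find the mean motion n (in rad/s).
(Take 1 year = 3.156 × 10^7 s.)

Convert to SI: T = 2.277 years = 7.18621e+07 s.
n = 2π / T.
n = 2π / 7.18621e+07 s ≈ 8.743e-08 rad/s.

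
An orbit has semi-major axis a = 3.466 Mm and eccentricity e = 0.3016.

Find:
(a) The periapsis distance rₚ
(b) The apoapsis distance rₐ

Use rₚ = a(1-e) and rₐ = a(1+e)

Convert to SI: a = 3.466 Mm = 3.466e+06 m.
(a) rₚ = a(1 − e) = 3.466e+06 · (1 − 0.3016) = 3.466e+06 · 0.6984 ≈ 2.421e+06 m = 2.421 Mm.
(b) rₐ = a(1 + e) = 3.466e+06 · (1 + 0.3016) = 3.466e+06 · 1.3016 ≈ 4.511e+06 m = 4.511 Mm.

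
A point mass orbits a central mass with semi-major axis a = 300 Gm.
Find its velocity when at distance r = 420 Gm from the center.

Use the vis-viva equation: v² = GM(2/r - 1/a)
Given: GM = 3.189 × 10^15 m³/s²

Convert to SI: a = 300 Gm = 3e+11 m; r = 420 Gm = 4.2e+11 m.
Vis-viva: v = √(GM · (2/r − 1/a)).
2/r − 1/a = 2/4.2e+11 − 1/3e+11 = 1.42857e-12 m⁻¹.
v = √(3.189e+15 · 1.42857e-12) m/s ≈ 67.5 m/s = 67.5 m/s.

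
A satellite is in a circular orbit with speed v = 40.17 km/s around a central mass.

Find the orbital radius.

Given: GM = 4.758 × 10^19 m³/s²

Convert to SI: v = 40.17 km/s = 40170 m/s.
For a circular orbit, v² = GM / r, so r = GM / v².
r = 4.758e+19 / (40170)² m ≈ 2.949e+10 m = 29.49 Gm.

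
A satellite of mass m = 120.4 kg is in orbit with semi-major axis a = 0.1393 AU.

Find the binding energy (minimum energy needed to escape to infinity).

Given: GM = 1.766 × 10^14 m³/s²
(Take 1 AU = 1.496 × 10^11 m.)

Convert to SI: a = 0.1393 AU = 2.08393e+10 m.
Total orbital energy is E = −GMm/(2a); binding energy is E_bind = −E = GMm/(2a).
E_bind = 1.766e+14 · 120.4 / (2 · 2.08393e+10) J ≈ 5.102e+05 J = 510.2 kJ.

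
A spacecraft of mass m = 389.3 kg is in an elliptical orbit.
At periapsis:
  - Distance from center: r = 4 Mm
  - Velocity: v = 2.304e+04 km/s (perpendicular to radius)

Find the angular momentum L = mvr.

Convert to SI: r = 4 Mm = 4e+06 m; v = 2.304e+04 km/s = 2.304e+07 m/s.
Since v is perpendicular to r, L = m · v · r.
L = 389.3 · 2.304e+07 · 4e+06 kg·m²/s ≈ 3.588e+16 kg·m²/s.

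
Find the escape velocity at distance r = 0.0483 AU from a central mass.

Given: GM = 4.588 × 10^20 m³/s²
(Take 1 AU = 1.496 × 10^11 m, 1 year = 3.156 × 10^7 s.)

Convert to SI: r = 0.0483 AU = 7.22568e+09 m.
Escape velocity comes from setting total energy to zero: ½v² − GM/r = 0 ⇒ v_esc = √(2GM / r).
v_esc = √(2 · 4.588e+20 / 7.22568e+09) m/s ≈ 3.564e+05 m/s = 75.18 AU/year.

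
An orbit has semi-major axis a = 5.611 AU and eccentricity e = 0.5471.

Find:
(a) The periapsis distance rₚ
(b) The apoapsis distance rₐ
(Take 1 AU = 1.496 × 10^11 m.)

Convert to SI: a = 5.611 AU = 8.39406e+11 m.
(a) rₚ = a(1 − e) = 8.39406e+11 · (1 − 0.5471) = 8.39406e+11 · 0.4529 ≈ 3.802e+11 m = 2.541 AU.
(b) rₐ = a(1 + e) = 8.39406e+11 · (1 + 0.5471) = 8.39406e+11 · 1.5471 ≈ 1.299e+12 m = 8.681 AU.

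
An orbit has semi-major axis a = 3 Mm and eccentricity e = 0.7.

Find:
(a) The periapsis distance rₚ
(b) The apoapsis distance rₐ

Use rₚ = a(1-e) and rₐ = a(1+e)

Convert to SI: a = 3 Mm = 3e+06 m.
(a) rₚ = a(1 − e) = 3e+06 · (1 − 0.7) = 3e+06 · 0.3 ≈ 9e+05 m = 900 km.
(b) rₐ = a(1 + e) = 3e+06 · (1 + 0.7) = 3e+06 · 1.7 ≈ 5.1e+06 m = 5.1 Mm.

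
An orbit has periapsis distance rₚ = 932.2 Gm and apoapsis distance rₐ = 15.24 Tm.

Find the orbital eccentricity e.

Convert to SI: rₚ = 932.2 Gm = 9.322e+11 m; rₐ = 15.24 Tm = 1.524e+13 m.
e = (rₐ − rₚ) / (rₐ + rₚ).
e = (1.524e+13 − 9.322e+11) / (1.524e+13 + 9.322e+11) = 1.43078e+13 / 1.61722e+13 ≈ 0.8847.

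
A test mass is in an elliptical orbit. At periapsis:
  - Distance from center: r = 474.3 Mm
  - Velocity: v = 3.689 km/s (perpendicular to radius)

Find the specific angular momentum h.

Convert to SI: r = 474.3 Mm = 4.743e+08 m; v = 3.689 km/s = 3689 m/s.
With v perpendicular to r, h = r · v.
h = 4.743e+08 · 3689 m²/s ≈ 1.75e+12 m²/s.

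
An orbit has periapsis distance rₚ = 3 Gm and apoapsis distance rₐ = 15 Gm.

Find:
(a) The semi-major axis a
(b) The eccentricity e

Convert to SI: rₚ = 3 Gm = 3e+09 m; rₐ = 15 Gm = 1.5e+10 m.
(a) a = (rₚ + rₐ) / 2 = (3e+09 + 1.5e+10) / 2 ≈ 9e+09 m = 9 Gm.
(b) e = (rₐ − rₚ) / (rₐ + rₚ) = (1.5e+10 − 3e+09) / (1.5e+10 + 3e+09) ≈ 0.6667.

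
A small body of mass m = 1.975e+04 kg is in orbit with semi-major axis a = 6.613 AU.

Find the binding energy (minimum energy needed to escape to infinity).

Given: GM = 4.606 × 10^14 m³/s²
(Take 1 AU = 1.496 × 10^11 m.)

Convert to SI: a = 6.613 AU = 9.89305e+11 m.
Total orbital energy is E = −GMm/(2a); binding energy is E_bind = −E = GMm/(2a).
E_bind = 4.606e+14 · 1.975e+04 / (2 · 9.89305e+11) J ≈ 4.598e+06 J = 4.598 MJ.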